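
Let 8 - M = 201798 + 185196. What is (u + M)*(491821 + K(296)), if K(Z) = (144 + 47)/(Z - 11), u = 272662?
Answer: -5341566959008/95 ≈ -5.6227e+10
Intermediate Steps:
K(Z) = 191/(-11 + Z)
M = -386986 (M = 8 - (201798 + 185196) = 8 - 1*386994 = 8 - 386994 = -386986)
(u + M)*(491821 + K(296)) = (272662 - 386986)*(491821 + 191/(-11 + 296)) = -114324*(491821 + 191/285) = -114324*140169176/285 = -5341566959008/95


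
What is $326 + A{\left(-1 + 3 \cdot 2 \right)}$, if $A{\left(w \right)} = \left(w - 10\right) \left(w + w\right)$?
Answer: $276$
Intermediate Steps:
$A{\left(w \right)} = 2 w \left(-10 + w\right)$ ($A{\left(w \right)} = \left(-10 + w\right) 2 w = 2 w \left(-10 + w\right)$)
$326 + A{\left(-1 + 3 \cdot 2 \right)} = 326 + 2 \left(-1 + 3 \cdot 2\right) \left(-10 + \left(-1 + 3 \cdot 2\right)\right) = 326 + 2 \left(-1 + 6\right) \left(-10 + \left(-1 + 6\right)\right) = 326 + 2 \cdot 5 \left(-10 + 5\right) = 326 + 2 \cdot 5 \left(-5\right) = 326 - 50 = 276$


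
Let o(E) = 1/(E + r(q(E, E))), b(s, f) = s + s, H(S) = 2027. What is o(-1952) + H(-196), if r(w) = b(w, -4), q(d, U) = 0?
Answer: 3956703/1952 ≈ 2027.0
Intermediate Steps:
b(s, f) = 2*s
r(w) = 2*w
o(E) = 1/E (o(E) = 1/(E + 2*0) = 1/(E + 0) = 1/E)
o(-1952) + H(-196) = 1/(-1952) + 2027 = -1/1952 + 2027 = 3956703/1952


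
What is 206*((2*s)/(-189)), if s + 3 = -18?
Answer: 412/9 ≈ 45.778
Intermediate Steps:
s = -21 (s = -3 - 18 = -21)
206*((2*s)/(-189)) = 206*((2*(-21))/(-189)) = 206*(-42*(-1/189)) = 206*(2/9) = 412/9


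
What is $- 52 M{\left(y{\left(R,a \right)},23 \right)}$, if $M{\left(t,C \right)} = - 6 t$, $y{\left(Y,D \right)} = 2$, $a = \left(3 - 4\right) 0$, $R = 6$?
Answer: $624$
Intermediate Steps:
$a = 0$ ($a = \left(-1\right) 0 = 0$)
$- 52 M{\left(y{\left(R,a \right)},23 \right)} = - 52 \left(\left(-6\right) 2\right) = \left(-52\right) \left(-12\right) = 624$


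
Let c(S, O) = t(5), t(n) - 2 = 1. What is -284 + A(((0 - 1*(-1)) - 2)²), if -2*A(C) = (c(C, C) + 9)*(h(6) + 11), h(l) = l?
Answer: -386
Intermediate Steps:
t(n) = 3 (t(n) = 2 + 1 = 3)
c(S, O) = 3
A(C) = -102 (A(C) = -(3 + 9)*(6 + 11)/2 = -6*17 = -½*204 = -102)
-284 + A(((0 - 1*(-1)) - 2)²) = -284 - 102 = -386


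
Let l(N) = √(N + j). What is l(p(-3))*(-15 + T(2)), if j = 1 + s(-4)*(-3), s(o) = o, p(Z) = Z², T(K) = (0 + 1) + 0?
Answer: -14*√22 ≈ -65.666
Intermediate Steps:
T(K) = 1 (T(K) = 1 + 0 = 1)
j = 13 (j = 1 - 4*(-3) = 1 + 12 = 13)
l(N) = √(13 + N) (l(N) = √(N + 13) = √(13 + N))
l(p(-3))*(-15 + T(2)) = √(13 + (-3)²)*(-15 + 1) = √(13 + 9)*(-14) = √22*(-14) = -14*√22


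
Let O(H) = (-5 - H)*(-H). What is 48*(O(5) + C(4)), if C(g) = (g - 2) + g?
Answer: 2688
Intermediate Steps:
C(g) = -2 + 2*g (C(g) = (-2 + g) + g = -2 + 2*g)
O(H) = -H*(-5 - H)
48*(O(5) + C(4)) = 48*(5*(5 + 5) + (-2 + 2*4)) = 48*(5*10 + (-2 + 8)) = 48*(50 + 6) = 48*56 = 2688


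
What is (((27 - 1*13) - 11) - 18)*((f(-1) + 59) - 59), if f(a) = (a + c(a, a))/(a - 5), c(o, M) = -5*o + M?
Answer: 15/2 ≈ 7.5000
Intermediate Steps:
c(o, M) = M - 5*o
f(a) = -3*a/(-5 + a) (f(a) = (a + (a - 5*a))/(a - 5) = (a - 4*a)/(-5 + a) = (-3*a)/(-5 + a) = -3*a/(-5 + a))
(((27 - 1*13) - 11) - 18)*((f(-1) + 59) - 59) = (((27 - 1*13) - 11) - 18)*((-3*(-1)/(-5 - 1) + 59) - 59) = (((27 - 13) - 11) - 18)*((-3*(-1)/(-6) + 59) - 59) = ((14 - 11) - 18)*((-3*(-1)*(-1/6) + 59) - 59) = (3 - 18)*((-1/2 + 59) - 59) = -15*(117/2 - 59) = -15*(-1/2) = 15/2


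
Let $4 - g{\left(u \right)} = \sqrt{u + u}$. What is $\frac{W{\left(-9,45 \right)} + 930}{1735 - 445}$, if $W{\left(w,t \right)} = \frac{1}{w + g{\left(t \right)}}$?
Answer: $\frac{12091}{16770} - \frac{\sqrt{10}}{27950} \approx 0.72088$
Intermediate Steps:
$g{\left(u \right)} = 4 - \sqrt{2} \sqrt{u}$ ($g{\left(u \right)} = 4 - \sqrt{u + u} = 4 - \sqrt{2 u} = 4 - \sqrt{2} \sqrt{u}$)
$W{\left(w,t \right)} = \frac{1}{4 + w - \sqrt{2} \sqrt{t}}$ ($W{\left(w,t \right)} = \frac{1}{w - \left(-4 + \sqrt{2} \sqrt{t}\right)} = \frac{1}{4 + w - \sqrt{2} \sqrt{t}}$)
$\frac{W{\left(-9,45 \right)} + 930}{1735 - 445} = \frac{\frac{1}{4 - 9 - \sqrt{2} \sqrt{45}} + 930}{1735 - 445} = \frac{\frac{1}{4 - 9 - \sqrt{2} \cdot 3 \sqrt{5}} + 930}{1290} = \left(\frac{1}{4 - 9 - 3 \sqrt{10}} + 930\right) \frac{1}{1290} = \left(\frac{1}{-5 - 3 \sqrt{10}} + 930\right) \frac{1}{1290} = \left(930 + \frac{1}{-5 - 3 \sqrt{10}}\right) \frac{1}{1290} = \frac{31}{43} + \frac{1}{1290 \left(-5 - 3 \sqrt{10}\right)}$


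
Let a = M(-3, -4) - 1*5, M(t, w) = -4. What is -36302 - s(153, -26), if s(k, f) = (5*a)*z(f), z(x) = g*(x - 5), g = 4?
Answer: -41882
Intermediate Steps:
a = -9 (a = -4 - 1*5 = -4 - 5 = -9)
z(x) = -20 + 4*x (z(x) = 4*(x - 5) = 4*(-5 + x) = -20 + 4*x)
s(k, f) = 900 - 180*f (s(k, f) = (5*(-9))*(-20 + 4*f) = -45*(-20 + 4*f) = 900 - 180*f)
-36302 - s(153, -26) = -36302 - (900 - 180*(-26)) = -36302 - (900 + 4680) = -36302 - 1*5580 = -36302 - 5580 = -41882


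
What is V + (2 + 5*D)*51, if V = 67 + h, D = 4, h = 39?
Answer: 1228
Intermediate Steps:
V = 106 (V = 67 + 39 = 106)
V + (2 + 5*D)*51 = 106 + (2 + 5*4)*51 = 106 + (2 + 20)*51 = 106 + 22*51 = 106 + 1122 = 1228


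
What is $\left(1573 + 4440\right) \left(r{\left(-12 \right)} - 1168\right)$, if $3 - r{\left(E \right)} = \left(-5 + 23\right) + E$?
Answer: $-7041223$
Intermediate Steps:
$r{\left(E \right)} = -15 - E$ ($r{\left(E \right)} = 3 - \left(\left(-5 + 23\right) + E\right) = 3 - \left(18 + E\right) = -15 - E$)
$\left(1573 + 4440\right) \left(r{\left(-12 \right)} - 1168\right) = \left(1573 + 4440\right) \left(\left(-15 - -12\right) - 1168\right) = 6013 \left(\left(-15 + 12\right) - 1168\right) = 6013 \left(-3 - 1168\right) = 6013 \left(-1171\right) = -7041223$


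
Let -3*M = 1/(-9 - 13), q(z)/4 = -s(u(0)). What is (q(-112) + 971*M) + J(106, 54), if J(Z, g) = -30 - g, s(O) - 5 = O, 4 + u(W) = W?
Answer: -4837/66 ≈ -73.288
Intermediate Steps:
u(W) = -4 + W
s(O) = 5 + O
q(z) = -4 (q(z) = 4*(-(5 + (-4 + 0))) = 4*(-(5 - 4)) = 4*(-1*1) = 4*(-1) = -4)
M = 1/66 (M = -1/(3*(-9 - 13)) = -⅓/(-22) = -⅓*(-1/22) = 1/66 ≈ 0.015152)
(q(-112) + 971*M) + J(106, 54) = (-4 + 971*(1/66)) + (-30 - 1*54) = (-4 + 971/66) + (-30 - 54) = 707/66 - 84 = -4837/66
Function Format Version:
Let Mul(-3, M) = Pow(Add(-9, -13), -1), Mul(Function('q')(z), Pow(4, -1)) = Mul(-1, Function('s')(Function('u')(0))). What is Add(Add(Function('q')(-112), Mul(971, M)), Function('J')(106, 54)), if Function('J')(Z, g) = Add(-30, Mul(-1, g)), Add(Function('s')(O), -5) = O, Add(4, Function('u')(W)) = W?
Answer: Rational(-4837, 66) ≈ -73.288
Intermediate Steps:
Function('u')(W) = Add(-4, W)
Function('s')(O) = Add(5, O)
Function('q')(z) = -4 (Function('q')(z) = Mul(4, Mul(-1, Add(5, Add(-4, 0)))) = Mul(4, Mul(-1, Add(5, -4))) = Mul(4, Mul(-1, 1)) = Mul(4, -1) = -4)
M = Rational(1, 66) (M = Mul(Rational(-1, 3), Pow(Add(-9, -13), -1)) = Mul(Rational(-1, 3), Pow(-22, -1)) = Mul(Rational(-1, 3), Rational(-1, 22)) = Rational(1, 66) ≈ 0.015152)
Add(Add(Function('q')(-112), Mul(971, M)), Function('J')(106, 54)) = Add(Add(-4, Mul(971, Rational(1, 66))), Add(-30, Mul(-1, 54))) = Add(Add(-4, Rational(971, 66)), Add(-30, -54)) = Add(Rational(707, 66), -84) = Rational(-4837, 66)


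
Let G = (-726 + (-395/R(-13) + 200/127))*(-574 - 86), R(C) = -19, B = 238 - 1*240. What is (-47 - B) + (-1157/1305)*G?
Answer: -86444765579/209931 ≈ -4.1178e+5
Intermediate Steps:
B = -2 (B = 238 - 240 = -2)
G = 1120596180/2413 (G = (-726 + (-395/(-19) + 200/127))*(-574 - 86) = (-726 + (-395*(-1/19) + 200*(1/127)))*(-660) = (-726 + (395/19 + 200/127))*(-660) = (-726 + 53965/2413)*(-660) = -1697873/2413*(-660) = 1120596180/2413 ≈ 4.6440e+5)
(-47 - B) + (-1157/1305)*G = (-47 - 1*(-2)) - 1157/1305*(1120596180/2413) = (-47 + 2) - 1157*1/1305*(1120596180/2413) = -45 - 1157/1305*1120596180/2413 = -45 - 86435318684/209931 = -86444765579/209931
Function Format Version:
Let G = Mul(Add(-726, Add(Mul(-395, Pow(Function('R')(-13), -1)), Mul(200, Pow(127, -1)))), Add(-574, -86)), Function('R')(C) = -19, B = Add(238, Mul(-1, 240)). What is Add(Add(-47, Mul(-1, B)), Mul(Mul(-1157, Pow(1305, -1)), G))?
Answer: Rational(-86444765579, 209931) ≈ -4.1178e+5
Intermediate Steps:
B = -2 (B = Add(238, -240) = -2)
G = Rational(1120596180, 2413) (G = Mul(Add(-726, Add(Mul(-395, Pow(-19, -1)), Mul(200, Pow(127, -1)))), Add(-574, -86)) = Mul(Add(-726, Add(Mul(-395, Rational(-1, 19)), Mul(200, Rational(1, 127)))), -660) = Mul(Add(-726, Add(Rational(395, 19), Rational(200, 127))), -660) = Mul(Add(-726, Rational(53965, 2413)), -660) = Mul(Rational(-1697873, 2413), -660) = Rational(1120596180, 2413) ≈ 4.6440e+5)
Add(Add(-47, Mul(-1, B)), Mul(Mul(-1157, Pow(1305, -1)), G)) = Add(Add(-47, Mul(-1, -2)), Mul(Mul(-1157, Pow(1305, -1)), Rational(1120596180, 2413))) = Add(Add(-47, 2), Mul(Mul(-1157, Rational(1, 1305)), Rational(1120596180, 2413))) = Add(-45, Mul(Rational(-1157, 1305), Rational(1120596180, 2413))) = Add(-45, Rational(-86435318684, 209931)) = Rational(-86444765579, 209931)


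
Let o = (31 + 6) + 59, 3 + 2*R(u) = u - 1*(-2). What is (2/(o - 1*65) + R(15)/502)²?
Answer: 1490841/242175844 ≈ 0.0061560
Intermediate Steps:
R(u) = -½ + u/2 (R(u) = -3/2 + (u - 1*(-2))/2 = -3/2 + (u + 2)/2 = -3/2 + (2 + u)/2 = -3/2 + (1 + u/2) = -½ + u/2)
o = 96 (o = 37 + 59 = 96)
(2/(o - 1*65) + R(15)/502)² = (2/(96 - 1*65) + (-½ + (½)*15)/502)² = (2/(96 - 65) + (-½ + 15/2)*(1/502))² = (2/31 + 7*(1/502))² = (2*(1/31) + 7/502)² = (2/31 + 7/502)² = (1221/15562)² = 1490841/242175844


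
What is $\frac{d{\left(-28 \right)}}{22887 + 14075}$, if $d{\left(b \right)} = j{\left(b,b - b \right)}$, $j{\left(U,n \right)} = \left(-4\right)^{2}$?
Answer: $\frac{8}{18481} \approx 0.00043288$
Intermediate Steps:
$j{\left(U,n \right)} = 16$
$d{\left(b \right)} = 16$
$\frac{d{\left(-28 \right)}}{22887 + 14075} = \frac{16}{22887 + 14075} = \frac{16}{36962} = 16 \cdot \frac{1}{36962} = \frac{8}{18481}$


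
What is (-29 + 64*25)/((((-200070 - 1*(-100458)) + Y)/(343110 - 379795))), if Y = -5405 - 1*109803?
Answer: 501149/1868 ≈ 268.28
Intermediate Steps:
Y = -115208 (Y = -5405 - 109803 = -115208)
(-29 + 64*25)/((((-200070 - 1*(-100458)) + Y)/(343110 - 379795))) = (-29 + 64*25)/((((-200070 - 1*(-100458)) - 115208)/(343110 - 379795))) = (-29 + 1600)/((((-200070 + 100458) - 115208)/(-36685))) = 1571/(((-99612 - 115208)*(-1/36685))) = 1571/((-214820*(-1/36685))) = 1571/(1868/319) = 1571*(319/1868) = 501149/1868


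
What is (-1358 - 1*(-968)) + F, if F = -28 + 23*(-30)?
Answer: -1108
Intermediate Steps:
F = -718 (F = -28 - 690 = -718)
(-1358 - 1*(-968)) + F = (-1358 - 1*(-968)) - 718 = (-1358 + 968) - 718 = -390 - 718 = -1108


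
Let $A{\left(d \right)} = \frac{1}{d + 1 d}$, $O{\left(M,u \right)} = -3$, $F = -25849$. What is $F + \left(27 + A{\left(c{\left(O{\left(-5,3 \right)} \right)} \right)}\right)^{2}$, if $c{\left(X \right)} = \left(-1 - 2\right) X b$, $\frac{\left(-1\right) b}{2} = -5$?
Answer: $- \frac{813878279}{32400} \approx -25120.0$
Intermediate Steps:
$b = 10$ ($b = \left(-2\right) \left(-5\right) = 10$)
$c{\left(X \right)} = - 30 X$ ($c{\left(X \right)} = \left(-1 - 2\right) X 10 = - 3 X 10 = - 30 X$)
$A{\left(d \right)} = \frac{1}{2 d}$ ($A{\left(d \right)} = \frac{1}{d + d} = \frac{1}{2 d}$)
$F + \left(27 + A{\left(c{\left(O{\left(-5,3 \right)} \right)} \right)}\right)^{2} = -25849 + \left(27 + \frac{1}{2 \left(\left(-30\right) \left(-3\right)\right)}\right)^{2} = -25849 + \left(27 + \frac{1}{2 \cdot 90}\right)^{2} = -25849 + \left(27 + \frac{1}{2} \cdot \frac{1}{90}\right)^{2} = -25849 + \left(27 + \frac{1}{180}\right)^{2} = -25849 + \left(\frac{4861}{180}\right)^{2} = -25849 + \frac{23629321}{32400} = - \frac{813878279}{32400}$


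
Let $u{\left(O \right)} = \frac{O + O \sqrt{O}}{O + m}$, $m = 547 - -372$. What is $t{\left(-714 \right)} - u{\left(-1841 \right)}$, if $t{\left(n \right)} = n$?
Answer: $- \frac{660149}{922} - \frac{1841 i \sqrt{1841}}{922} \approx -716.0 - 85.674 i$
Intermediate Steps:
$m = 919$ ($m = 547 + 372 = 919$)
$u{\left(O \right)} = \frac{O + O^{\frac{3}{2}}}{919 + O}$ ($u{\left(O \right)} = \frac{O + O \sqrt{O}}{O + 919} = \frac{O + O^{\frac{3}{2}}}{919 + O}$)
$t{\left(-714 \right)} - u{\left(-1841 \right)} = -714 - \frac{-1841 + \left(-1841\right)^{\frac{3}{2}}}{919 - 1841} = -714 - \frac{-1841 - 1841 i \sqrt{1841}}{-922} = -714 - - \frac{-1841 - 1841 i \sqrt{1841}}{922} = -714 - \left(\frac{1841}{922} + \frac{1841 i \sqrt{1841}}{922}\right) = - \frac{660149}{922} - \frac{1841 i \sqrt{1841}}{922}$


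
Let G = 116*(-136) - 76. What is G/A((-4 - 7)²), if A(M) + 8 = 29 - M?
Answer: 3963/25 ≈ 158.52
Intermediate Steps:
G = -15852 (G = -15776 - 76 = -15852)
A(M) = 21 - M (A(M) = -8 + (29 - M) = 21 - M)
G/A((-4 - 7)²) = -15852/(21 - (-4 - 7)²) = -15852/(21 - 1*(-11)²) = -15852/(21 - 1*121) = -15852/(21 - 121) = -15852/(-100) = -15852*(-1/100) = 3963/25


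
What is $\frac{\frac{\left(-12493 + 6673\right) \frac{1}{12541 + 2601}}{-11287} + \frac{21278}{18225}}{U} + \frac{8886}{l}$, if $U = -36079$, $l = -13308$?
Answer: $- \frac{83220420524649171883}{124627918537005123150} \approx -0.66775$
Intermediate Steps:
$\frac{\frac{\left(-12493 + 6673\right) \frac{1}{12541 + 2601}}{-11287} + \frac{21278}{18225}}{U} + \frac{8886}{l} = \frac{\frac{\left(-12493 + 6673\right) \frac{1}{12541 + 2601}}{-11287} + \frac{21278}{18225}}{-36079} + \frac{8886}{-13308} = \left(- \frac{5820}{15142} \left(- \frac{1}{11287}\right) + 21278 \cdot \frac{1}{18225}\right) \left(- \frac{1}{36079}\right) + 8886 \left(- \frac{1}{13308}\right) = \left(\left(-5820\right) \frac{1}{15142} \left(- \frac{1}{11287}\right) + \frac{21278}{18225}\right) \left(- \frac{1}{36079}\right) - \frac{1481}{2218} = \left(\left(- \frac{2910}{7571}\right) \left(- \frac{1}{11287}\right) + \frac{21278}{18225}\right) \left(- \frac{1}{36079}\right) - \frac{1481}{2218} = \left(\frac{2910}{85453877} + \frac{21278}{18225}\right) \left(- \frac{1}{36079}\right) - \frac{1481}{2218} = \frac{1818340629556}{1557396908325} \left(- \frac{1}{36079}\right) - \frac{1481}{2218} = - \frac{1818340629556}{56189323055457675} - \frac{1481}{2218} = - \frac{83220420524649171883}{124627918537005123150}$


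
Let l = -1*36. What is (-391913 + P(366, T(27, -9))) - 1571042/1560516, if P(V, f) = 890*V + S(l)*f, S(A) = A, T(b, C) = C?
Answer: -51379994563/780258 ≈ -65850.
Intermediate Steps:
l = -36
P(V, f) = -36*f + 890*V (P(V, f) = 890*V - 36*f = -36*f + 890*V)
(-391913 + P(366, T(27, -9))) - 1571042/1560516 = (-391913 + (-36*(-9) + 890*366)) - 1571042/1560516 = (-391913 + (324 + 325740)) - 1571042*1/1560516 = (-391913 + 326064) - 785521/780258 = -65849 - 785521/780258 = -51379994563/780258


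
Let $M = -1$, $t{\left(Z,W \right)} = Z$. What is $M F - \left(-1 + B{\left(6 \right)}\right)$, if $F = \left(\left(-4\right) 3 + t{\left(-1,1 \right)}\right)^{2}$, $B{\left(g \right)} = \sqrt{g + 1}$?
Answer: $-168 - \sqrt{7} \approx -170.65$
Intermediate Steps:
$B{\left(g \right)} = \sqrt{1 + g}$
$F = 169$ ($F = \left(\left(-4\right) 3 - 1\right)^{2} = \left(-12 - 1\right)^{2} = \left(-13\right)^{2} = 169$)
$M F - \left(-1 + B{\left(6 \right)}\right) = \left(-1\right) 169 + \left(1 - \sqrt{1 + 6}\right) = -169 + \left(1 - \sqrt{7}\right) = -168 - \sqrt{7}$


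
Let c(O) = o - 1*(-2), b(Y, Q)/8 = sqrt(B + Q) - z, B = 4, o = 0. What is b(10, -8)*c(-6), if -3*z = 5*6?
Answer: 160 + 32*I ≈ 160.0 + 32.0*I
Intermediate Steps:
z = -10 (z = -5*6/3 = -1/3*30 = -10)
b(Y, Q) = 80 + 8*sqrt(4 + Q) (b(Y, Q) = 8*(sqrt(4 + Q) - 1*(-10)) = 8*(sqrt(4 + Q) + 10) = 8*(10 + sqrt(4 + Q)) = 80 + 8*sqrt(4 + Q))
c(O) = 2 (c(O) = 0 - 1*(-2) = 0 + 2 = 2)
b(10, -8)*c(-6) = (80 + 8*sqrt(4 - 8))*2 = (80 + 8*sqrt(-4))*2 = (80 + 8*(2*I))*2 = (80 + 16*I)*2 = 160 + 32*I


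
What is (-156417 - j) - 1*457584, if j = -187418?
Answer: -426583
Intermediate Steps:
(-156417 - j) - 1*457584 = (-156417 - 1*(-187418)) - 1*457584 = (-156417 + 187418) - 457584 = 31001 - 457584 = -426583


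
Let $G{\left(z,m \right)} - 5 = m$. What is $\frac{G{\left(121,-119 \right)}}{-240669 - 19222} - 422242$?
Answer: $- \frac{109736895508}{259891} \approx -4.2224 \cdot 10^{5}$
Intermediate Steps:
$G{\left(z,m \right)} = 5 + m$
$\frac{G{\left(121,-119 \right)}}{-240669 - 19222} - 422242 = \frac{5 - 119}{-240669 - 19222} - 422242 = - \frac{114}{-259891} - 422242 = \left(-114\right) \left(- \frac{1}{259891}\right) - 422242 = \frac{114}{259891} - 422242 = - \frac{109736895508}{259891}$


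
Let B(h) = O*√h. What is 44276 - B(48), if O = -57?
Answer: 44276 + 228*√3 ≈ 44671.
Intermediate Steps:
B(h) = -57*√h
44276 - B(48) = 44276 - (-57)*√48 = 44276 - (-57)*4*√3 = 44276 - (-228)*√3 = 44276 + 228*√3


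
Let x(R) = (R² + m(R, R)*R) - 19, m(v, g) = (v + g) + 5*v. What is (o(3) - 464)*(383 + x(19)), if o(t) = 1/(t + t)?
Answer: -1508386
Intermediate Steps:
m(v, g) = g + 6*v (m(v, g) = (g + v) + 5*v = g + 6*v)
o(t) = 1/(2*t)
x(R) = -19 + 8*R² (x(R) = (R² + (R + 6*R)*R) - 19 = (R² + (7*R)*R) - 19 = (R² + 7*R²) - 19 = 8*R² - 19 = -19 + 8*R²)
(o(3) - 464)*(383 + x(19)) = ((½)/3 - 464)*(383 + (-19 + 8*19²)) = ((½)*(⅓) - 464)*(383 + (-19 + 8*361)) = (⅙ - 464)*(383 + (-19 + 2888)) = -2783*(383 + 2869)/6 = -2783/6*3252 = -1508386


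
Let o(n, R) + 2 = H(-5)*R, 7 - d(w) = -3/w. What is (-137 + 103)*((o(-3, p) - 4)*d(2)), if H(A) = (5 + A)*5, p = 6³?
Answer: 1734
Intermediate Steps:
p = 216
H(A) = 25 + 5*A
d(w) = 7 + 3/w (d(w) = 7 - (-3)/w = 7 + 3/w)
o(n, R) = -2 (o(n, R) = -2 + (25 + 5*(-5))*R = -2 + (25 - 25)*R = -2 + 0*R = -2 + 0 = -2)
(-137 + 103)*((o(-3, p) - 4)*d(2)) = (-137 + 103)*((-2 - 4)*(7 + 3/2)) = -(-204)*(7 + 3*(½)) = -(-204)*(7 + 3/2) = -(-204)*17/2 = -34*(-51) = 1734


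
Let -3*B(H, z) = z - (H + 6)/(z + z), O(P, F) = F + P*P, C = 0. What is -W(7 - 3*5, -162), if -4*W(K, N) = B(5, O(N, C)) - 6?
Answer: -1378439845/629856 ≈ -2188.5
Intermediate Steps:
O(P, F) = F + P²
B(H, z) = -z/3 + (6 + H)/(6*z) (B(H, z) = -(z - (H + 6)/(z + z))/3 = -(z - (6 + H)/(2*z))/3 = -z/3 + (6 + H)/(6*z))
W(K, N) = 3/2 - (11 - 2*N⁴)/(24*N²) (W(K, N) = -((6 + 5 - 2*(0 + N²)²)/(6*(0 + N²)) - 6)/4 = -((6 + 5 - 2*N⁴)/(6*(N²)) - 6)/4 = -((6 + 5 - 2*N⁴)/(6*N²) - 6)/4 = -((11 - 2*N⁴)/(6*N²) - 6)/4 = -(-6 + (11 - 2*N⁴)/(6*N²))/4 = 3/2 - (11 - 2*N⁴)/(24*N²))
-W(7 - 3*5, -162) = -(3/2 - 11/24/(-162)² + (1/12)*(-162)²) = -(3/2 - 11/24*1/26244 + (1/12)*26244) = -(3/2 - 11/629856 + 2187) = -1*1378439845/629856 = -1378439845/629856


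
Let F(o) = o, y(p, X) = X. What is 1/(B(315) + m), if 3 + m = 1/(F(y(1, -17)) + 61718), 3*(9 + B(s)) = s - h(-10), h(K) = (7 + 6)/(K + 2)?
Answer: 493608/46172923 ≈ 0.010690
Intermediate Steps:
h(K) = 13/(2 + K)
B(s) = -203/24 + s/3 (B(s) = -9 + (s - 13/(2 - 10))/3 = -9 + (s - 13/(-8))/3 = -9 + (s - 13*(-1)/8)/3 = -9 + (s - 1*(-13/8))/3 = -9 + (s + 13/8)/3 = -9 + (13/8 + s)/3 = -9 + (13/24 + s/3) = -203/24 + s/3)
m = -185102/61701 (m = -3 + 1/(-17 + 61718) = -3 + 1/61701 = -185102/61701 ≈ -3.0000)
1/(B(315) + m) = 1/((-203/24 + (⅓)*315) - 185102/61701) = 1/((-203/24 + 105) - 185102/61701) = 1/(2317/24 - 185102/61701) = 1/(46172923/493608) = 493608/46172923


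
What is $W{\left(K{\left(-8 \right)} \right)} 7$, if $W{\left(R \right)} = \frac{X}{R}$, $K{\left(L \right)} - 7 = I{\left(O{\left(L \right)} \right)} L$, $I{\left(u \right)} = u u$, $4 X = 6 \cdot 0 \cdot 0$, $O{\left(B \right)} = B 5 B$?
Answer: $0$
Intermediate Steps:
$O{\left(B \right)} = 5 B^{2}$ ($O{\left(B \right)} = 5 B B = 5 B^{2}$)
$X = 0$ ($X = \frac{6 \cdot 0 \cdot 0}{4} = \frac{0 \cdot 0}{4} = \frac{1}{4} \cdot 0 = 0$)
$I{\left(u \right)} = u^{2}$
$K{\left(L \right)} = 7 + 25 L^{5}$ ($K{\left(L \right)} = 7 + \left(5 L^{2}\right)^{2} L = 7 + 25 L^{4} L = 7 + 25 L^{5}$)
$W{\left(R \right)} = 0$ ($W{\left(R \right)} = \frac{0}{R} = 0$)
$W{\left(K{\left(-8 \right)} \right)} 7 = 0 \cdot 7 = 0$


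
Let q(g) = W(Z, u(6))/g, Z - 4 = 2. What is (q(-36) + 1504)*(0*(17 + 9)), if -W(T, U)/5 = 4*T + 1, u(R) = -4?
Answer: 0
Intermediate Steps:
Z = 6 (Z = 4 + 2 = 6)
W(T, U) = -5 - 20*T (W(T, U) = -5*(4*T + 1) = -5*(1 + 4*T) = -5 - 20*T)
q(g) = -125/g (q(g) = (-5 - 20*6)/g = (-5 - 120)/g = -125/g)
(q(-36) + 1504)*(0*(17 + 9)) = (-125/(-36) + 1504)*(0*(17 + 9)) = (-125*(-1/36) + 1504)*(0*26) = (125/36 + 1504)*0 = (54269/36)*0 = 0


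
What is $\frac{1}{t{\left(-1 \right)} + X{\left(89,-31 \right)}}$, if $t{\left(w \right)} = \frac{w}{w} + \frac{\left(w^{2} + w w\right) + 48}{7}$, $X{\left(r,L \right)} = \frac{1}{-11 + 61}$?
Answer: $\frac{350}{2857} \approx 0.12251$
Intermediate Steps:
$X{\left(r,L \right)} = \frac{1}{50}$
$t{\left(w \right)} = \frac{55}{7} + \frac{2 w^{2}}{7}$ ($t{\left(w \right)} = 1 + \left(\left(w^{2} + w^{2}\right) + 48\right) \frac{1}{7} = 1 + \left(2 w^{2} + 48\right) \frac{1}{7} = 1 + \left(48 + 2 w^{2}\right) \frac{1}{7} = 1 + \left(\frac{48}{7} + \frac{2 w^{2}}{7}\right) = \frac{55}{7} + \frac{2 w^{2}}{7}$)
$\frac{1}{t{\left(-1 \right)} + X{\left(89,-31 \right)}} = \frac{1}{\left(\frac{55}{7} + \frac{2 \left(-1\right)^{2}}{7}\right) + \frac{1}{50}} = \frac{1}{\left(\frac{55}{7} + \frac{2}{7} \cdot 1\right) + \frac{1}{50}} = \frac{1}{\left(\frac{55}{7} + \frac{2}{7}\right) + \frac{1}{50}} = \frac{1}{\frac{57}{7} + \frac{1}{50}} = \frac{1}{\frac{2857}{350}} = \frac{350}{2857}$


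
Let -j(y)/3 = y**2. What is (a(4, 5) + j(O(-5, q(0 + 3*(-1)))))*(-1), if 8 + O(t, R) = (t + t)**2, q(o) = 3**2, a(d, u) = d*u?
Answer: 25372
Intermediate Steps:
q(o) = 9
O(t, R) = -8 + 4*t**2 (O(t, R) = -8 + (t + t)**2 = -8 + (2*t)**2 = -8 + 4*t**2)
j(y) = -3*y**2
(a(4, 5) + j(O(-5, q(0 + 3*(-1)))))*(-1) = (4*5 - 3*(-8 + 4*(-5)**2)**2)*(-1) = (20 - 3*(-8 + 4*25)**2)*(-1) = (20 - 3*(-8 + 100)**2)*(-1) = (20 - 3*92**2)*(-1) = (20 - 3*8464)*(-1) = (20 - 25392)*(-1) = -25372*(-1) = 25372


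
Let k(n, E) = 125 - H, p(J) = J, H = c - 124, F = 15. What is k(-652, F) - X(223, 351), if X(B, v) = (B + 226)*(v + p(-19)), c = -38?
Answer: -148781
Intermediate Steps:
H = -162 (H = -38 - 124 = -162)
X(B, v) = (-19 + v)*(226 + B) (X(B, v) = (B + 226)*(v - 19) = (226 + B)*(-19 + v) = (-19 + v)*(226 + B))
k(n, E) = 287 (k(n, E) = 125 - 1*(-162) = 125 + 162 = 287)
k(-652, F) - X(223, 351) = 287 - (-4294 - 19*223 + 226*351 + 223*351) = 287 - (-4294 - 4237 + 79326 + 78273) = 287 - 1*149068 = 287 - 149068 = -148781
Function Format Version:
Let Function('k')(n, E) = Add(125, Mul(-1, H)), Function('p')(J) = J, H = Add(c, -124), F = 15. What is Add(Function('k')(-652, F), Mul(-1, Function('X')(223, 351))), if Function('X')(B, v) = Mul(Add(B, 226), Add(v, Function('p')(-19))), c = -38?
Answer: -148781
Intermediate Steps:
H = -162 (H = Add(-38, -124) = -162)
Function('X')(B, v) = Mul(Add(-19, v), Add(226, B)) (Function('X')(B, v) = Mul(Add(B, 226), Add(v, -19)) = Mul(Add(226, B), Add(-19, v)) = Mul(Add(-19, v), Add(226, B)))
Function('k')(n, E) = 287 (Function('k')(n, E) = Add(125, Mul(-1, -162)) = Add(125, 162) = 287)
Add(Function('k')(-652, F), Mul(-1, Function('X')(223, 351))) = Add(287, Mul(-1, Add(-4294, Mul(-19, 223), Mul(226, 351), Mul(223, 351)))) = Add(287, Mul(-1, Add(-4294, -4237, 79326, 78273))) = Add(287, Mul(-1, 149068)) = Add(287, -149068) = -148781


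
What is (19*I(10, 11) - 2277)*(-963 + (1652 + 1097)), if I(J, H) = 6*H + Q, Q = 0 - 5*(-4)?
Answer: -1148398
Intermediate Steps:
Q = 20 (Q = 0 - 1*(-20) = 0 + 20 = 20)
I(J, H) = 20 + 6*H (I(J, H) = 6*H + 20 = 20 + 6*H)
(19*I(10, 11) - 2277)*(-963 + (1652 + 1097)) = (19*(20 + 6*11) - 2277)*(-963 + (1652 + 1097)) = (19*(20 + 66) - 2277)*(-963 + 2749) = (19*86 - 2277)*1786 = (1634 - 2277)*1786 = -643*1786 = -1148398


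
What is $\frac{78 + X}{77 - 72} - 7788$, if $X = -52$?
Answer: $- \frac{38914}{5} \approx -7782.8$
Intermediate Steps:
$\frac{78 + X}{77 - 72} - 7788 = \frac{78 - 52}{77 - 72} - 7788 = \frac{26}{5} - 7788 = - \frac{38914}{5}$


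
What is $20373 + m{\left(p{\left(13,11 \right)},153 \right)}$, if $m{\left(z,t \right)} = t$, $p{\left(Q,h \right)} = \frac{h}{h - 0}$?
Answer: $20526$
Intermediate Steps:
$p{\left(Q,h \right)} = 1$ ($p{\left(Q,h \right)} = \frac{h}{h + 0} = \frac{h}{h} = 1$)
$20373 + m{\left(p{\left(13,11 \right)},153 \right)} = 20373 + 153 = 20526$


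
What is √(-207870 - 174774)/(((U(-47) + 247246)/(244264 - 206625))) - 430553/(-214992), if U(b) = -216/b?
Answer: 430553/214992 + 15921297*I*√1181/5810389 ≈ 2.0026 + 94.167*I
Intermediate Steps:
√(-207870 - 174774)/(((U(-47) + 247246)/(244264 - 206625))) - 430553/(-214992) = √(-207870 - 174774)/(((-216/(-47) + 247246)/(244264 - 206625))) - 430553/(-214992) = √(-382644)/(((-216*(-1/47) + 247246)/37639)) - 430553*(-1/214992) = (18*I*√1181)/(((216/47 + 247246)*(1/37639))) + 430553/214992 = (18*I*√1181)/(((11620778/47)*(1/37639))) + 430553/214992 = (18*I*√1181)/(11620778/1769033) + 430553/214992 = (18*I*√1181)*(1769033/11620778) + 430553/214992 = 15921297*I*√1181/5810389 + 430553/214992 = 430553/214992 + 15921297*I*√1181/5810389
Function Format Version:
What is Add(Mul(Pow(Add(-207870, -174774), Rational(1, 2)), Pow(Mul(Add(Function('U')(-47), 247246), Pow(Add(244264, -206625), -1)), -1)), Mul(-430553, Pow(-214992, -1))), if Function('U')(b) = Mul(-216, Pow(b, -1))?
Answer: Add(Rational(430553, 214992), Mul(Rational(15921297, 5810389), I, Pow(1181, Rational(1, 2)))) ≈ Add(2.0026, Mul(94.167, I))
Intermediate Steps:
Add(Mul(Pow(Add(-207870, -174774), Rational(1, 2)), Pow(Mul(Add(Function('U')(-47), 247246), Pow(Add(244264, -206625), -1)), -1)), Mul(-430553, Pow(-214992, -1))) = Add(Mul(Pow(Add(-207870, -174774), Rational(1, 2)), Pow(Mul(Add(Mul(-216, Pow(-47, -1)), 247246), Pow(Add(244264, -206625), -1)), -1)), Mul(-430553, Pow(-214992, -1))) = Add(Mul(Pow(-382644, Rational(1, 2)), Pow(Mul(Add(Mul(-216, Rational(-1, 47)), 247246), Pow(37639, -1)), -1)), Mul(-430553, Rational(-1, 214992))) = Add(Mul(Mul(18, I, Pow(1181, Rational(1, 2))), Pow(Mul(Add(Rational(216, 47), 247246), Rational(1, 37639)), -1)), Rational(430553, 214992)) = Add(Mul(Mul(18, I, Pow(1181, Rational(1, 2))), Pow(Mul(Rational(11620778, 47), Rational(1, 37639)), -1)), Rational(430553, 214992)) = Add(Mul(Mul(18, I, Pow(1181, Rational(1, 2))), Pow(Rational(11620778, 1769033), -1)), Rational(430553, 214992)) = Add(Mul(Mul(18, I, Pow(1181, Rational(1, 2))), Rational(1769033, 11620778)), Rational(430553, 214992)) = Add(Mul(Rational(15921297, 5810389), I, Pow(1181, Rational(1, 2))), Rational(430553, 214992)) = Add(Rational(430553, 214992), Mul(Rational(15921297, 5810389), I, Pow(1181, Rational(1, 2))))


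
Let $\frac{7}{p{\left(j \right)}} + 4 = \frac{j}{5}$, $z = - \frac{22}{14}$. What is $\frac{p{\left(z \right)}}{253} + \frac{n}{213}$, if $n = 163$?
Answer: $\frac{6174904}{8137239} \approx 0.75885$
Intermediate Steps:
$z = - \frac{11}{7}$ ($z = \left(-22\right) \frac{1}{14} = - \frac{11}{7} \approx -1.5714$)
$p{\left(j \right)} = \frac{7}{-4 + \frac{j}{5}}$
$\frac{p{\left(z \right)}}{253} + \frac{n}{213} = \frac{35 \frac{1}{-20 - \frac{11}{7}}}{253} + \frac{163}{213} = \frac{35}{- \frac{151}{7}} \cdot \frac{1}{253} + 163 \cdot \frac{1}{213} = 35 \left(- \frac{7}{151}\right) \frac{1}{253} + \frac{163}{213} = \left(- \frac{245}{151}\right) \frac{1}{253} + \frac{163}{213} = - \frac{245}{38203} + \frac{163}{213} = \frac{6174904}{8137239}$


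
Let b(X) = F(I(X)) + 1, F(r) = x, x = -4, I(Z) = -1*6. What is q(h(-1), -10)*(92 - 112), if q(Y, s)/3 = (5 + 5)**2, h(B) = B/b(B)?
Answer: -6000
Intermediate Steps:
I(Z) = -6
F(r) = -4
b(X) = -3 (b(X) = -4 + 1 = -3)
h(B) = -B/3 (h(B) = B/(-3) = B*(-1/3) = -B/3)
q(Y, s) = 300 (q(Y, s) = 3*(5 + 5)**2 = 3*10**2 = 3*100 = 300)
q(h(-1), -10)*(92 - 112) = 300*(92 - 112) = 300*(-20) = -6000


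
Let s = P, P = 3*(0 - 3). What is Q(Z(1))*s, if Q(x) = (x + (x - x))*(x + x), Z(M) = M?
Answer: -18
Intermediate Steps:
Q(x) = 2*x² (Q(x) = (x + 0)*(2*x) = x*(2*x) = 2*x²)
P = -9 (P = 3*(-3) = -9)
s = -9
Q(Z(1))*s = (2*1²)*(-9) = (2*1)*(-9) = 2*(-9) = -18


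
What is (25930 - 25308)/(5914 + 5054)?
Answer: 311/5484 ≈ 0.056710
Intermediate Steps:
(25930 - 25308)/(5914 + 5054) = 622/10968 = 622*(1/10968) = 311/5484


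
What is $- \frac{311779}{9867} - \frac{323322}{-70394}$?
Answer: $- \frac{721428952}{26714523} \approx -27.005$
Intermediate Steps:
$- \frac{311779}{9867} - \frac{323322}{-70394} = \left(-311779\right) \frac{1}{9867} - - \frac{161661}{35197} = - \frac{23983}{759} + \frac{161661}{35197} = - \frac{721428952}{26714523}$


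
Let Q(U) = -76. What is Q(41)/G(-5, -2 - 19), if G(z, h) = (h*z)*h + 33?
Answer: 19/543 ≈ 0.034991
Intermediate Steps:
G(z, h) = 33 + z*h² (G(z, h) = z*h² + 33 = 33 + z*h²)
Q(41)/G(-5, -2 - 19) = -76/(33 - 5*(-2 - 19)²) = -76/(33 - 5*(-21)²) = -76/(33 - 5*441) = -76/(33 - 2205) = -76/(-2172) = -76*(-1/2172) = 19/543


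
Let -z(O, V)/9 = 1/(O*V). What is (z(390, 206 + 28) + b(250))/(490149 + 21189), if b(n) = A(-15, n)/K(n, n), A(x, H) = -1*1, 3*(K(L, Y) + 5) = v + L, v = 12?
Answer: -2359/98514379080 ≈ -2.3946e-8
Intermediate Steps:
K(L, Y) = -1 + L/3 (K(L, Y) = -5 + (12 + L)/3 = -5 + (4 + L/3) = -1 + L/3)
A(x, H) = -1
b(n) = -1/(-1 + n/3)
z(O, V) = -9/(O*V) (z(O, V) = -9*1/(O*V) = -9/(O*V))
(z(390, 206 + 28) + b(250))/(490149 + 21189) = (-9/(390*(206 + 28)) - 3/(-3 + 250))/(490149 + 21189) = (-9*1/390/234 - 3/247)/511338 = (-9*1/390*1/234 - 3*1/247)*(1/511338) = (-1/10140 - 3/247)*(1/511338) = -2359/192660*1/511338 = -2359/98514379080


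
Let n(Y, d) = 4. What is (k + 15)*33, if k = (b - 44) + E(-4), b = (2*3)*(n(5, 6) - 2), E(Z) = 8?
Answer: -297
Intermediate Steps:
b = 12 (b = (2*3)*(4 - 2) = 6*2 = 12)
k = -24 (k = (12 - 44) + 8 = -32 + 8 = -24)
(k + 15)*33 = (-24 + 15)*33 = -9*33 = -297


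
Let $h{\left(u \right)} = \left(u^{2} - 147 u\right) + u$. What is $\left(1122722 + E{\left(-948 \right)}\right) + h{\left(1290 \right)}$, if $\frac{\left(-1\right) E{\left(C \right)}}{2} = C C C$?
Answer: $1706541266$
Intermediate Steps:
$h{\left(u \right)} = u^{2} - 146 u$
$E{\left(C \right)} = - 2 C^{3}$ ($E{\left(C \right)} = - 2 C C C = - 2 C^{2} C = - 2 C^{3}$)
$\left(1122722 + E{\left(-948 \right)}\right) + h{\left(1290 \right)} = \left(1122722 - 2 \left(-948\right)^{3}\right) + 1290 \left(-146 + 1290\right) = \left(1122722 - -1703942784\right) + 1290 \cdot 1144 = \left(1122722 + 1703942784\right) + 1475760 = 1705065506 + 1475760 = 1706541266$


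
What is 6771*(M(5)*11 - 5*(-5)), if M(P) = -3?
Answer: -54168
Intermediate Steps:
6771*(M(5)*11 - 5*(-5)) = 6771*(-3*11 - 5*(-5)) = 6771*(-33 + 25) = 6771*(-8) = -54168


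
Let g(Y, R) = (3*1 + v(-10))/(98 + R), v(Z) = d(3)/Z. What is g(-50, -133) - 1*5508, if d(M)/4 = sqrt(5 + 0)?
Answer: -192783/35 + 2*sqrt(5)/175 ≈ -5508.1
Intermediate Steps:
d(M) = 4*sqrt(5) (d(M) = 4*sqrt(5 + 0) = 4*sqrt(5))
v(Z) = 4*sqrt(5)/Z (v(Z) = (4*sqrt(5))/Z = 4*sqrt(5)/Z)
g(Y, R) = (3 - 2*sqrt(5)/5)/(98 + R) (g(Y, R) = (3*1 + 4*sqrt(5)/(-10))/(98 + R) = (3 + 4*sqrt(5)*(-1/10))/(98 + R) = (3 - 2*sqrt(5)/5)/(98 + R))
g(-50, -133) - 1*5508 = (15 - 2*sqrt(5))/(5*(98 - 133)) - 1*5508 = (1/5)*(15 - 2*sqrt(5))/(-35) - 5508 = (1/5)*(-1/35)*(15 - 2*sqrt(5)) - 5508 = (-3/35 + 2*sqrt(5)/175) - 5508 = -192783/35 + 2*sqrt(5)/175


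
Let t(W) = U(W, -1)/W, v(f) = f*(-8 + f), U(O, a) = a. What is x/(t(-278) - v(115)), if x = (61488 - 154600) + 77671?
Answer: 1430866/1140263 ≈ 1.2549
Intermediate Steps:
t(W) = -1/W
x = -15441 (x = -93112 + 77671 = -15441)
x/(t(-278) - v(115)) = -15441/(-1/(-278) - 115*(-8 + 115)) = -15441/(-1*(-1/278) - 115*107) = -15441/(1/278 - 1*12305) = -15441/(1/278 - 12305) = -15441/(-3420789/278) = -15441*(-278/3420789) = 1430866/1140263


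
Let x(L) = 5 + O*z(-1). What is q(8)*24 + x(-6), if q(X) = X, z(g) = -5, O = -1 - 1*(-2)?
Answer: 192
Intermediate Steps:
O = 1 (O = -1 + 2 = 1)
x(L) = 0 (x(L) = 5 + 1*(-5) = 5 - 5 = 0)
q(8)*24 + x(-6) = 8*24 + 0 = 192 + 0 = 192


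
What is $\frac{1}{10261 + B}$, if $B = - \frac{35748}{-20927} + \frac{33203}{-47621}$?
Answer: $\frac{996564667}{10226757564414} \approx 9.7447 \cdot 10^{-5}$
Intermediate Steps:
$B = \frac{1007516327}{996564667}$ ($B = \left(-35748\right) \left(- \frac{1}{20927}\right) + 33203 \left(- \frac{1}{47621}\right) = \frac{35748}{20927} - \frac{33203}{47621} = \frac{1007516327}{996564667} \approx 1.011$)
$\frac{1}{10261 + B} = \frac{1}{10261 + \frac{1007516327}{996564667}} = \frac{1}{\frac{10226757564414}{996564667}} = \frac{996564667}{10226757564414}$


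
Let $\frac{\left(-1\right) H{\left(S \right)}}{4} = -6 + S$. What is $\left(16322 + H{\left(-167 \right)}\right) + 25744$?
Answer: $42758$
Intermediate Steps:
$H{\left(S \right)} = 24 - 4 S$ ($H{\left(S \right)} = - 4 \left(-6 + S\right) = 24 - 4 S$)
$\left(16322 + H{\left(-167 \right)}\right) + 25744 = \left(16322 + \left(24 - -668\right)\right) + 25744 = \left(16322 + \left(24 + 668\right)\right) + 25744 = \left(16322 + 692\right) + 25744 = 17014 + 25744 = 42758$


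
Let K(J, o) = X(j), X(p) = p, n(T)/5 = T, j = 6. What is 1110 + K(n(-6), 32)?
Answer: 1116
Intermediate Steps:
n(T) = 5*T
K(J, o) = 6
1110 + K(n(-6), 32) = 1110 + 6 = 1116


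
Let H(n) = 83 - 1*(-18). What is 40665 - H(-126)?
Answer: 40564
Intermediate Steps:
H(n) = 101 (H(n) = 83 + 18 = 101)
40665 - H(-126) = 40665 - 1*101 = 40665 - 101 = 40564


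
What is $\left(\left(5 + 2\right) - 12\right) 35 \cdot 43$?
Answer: $-7525$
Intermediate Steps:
$\left(\left(5 + 2\right) - 12\right) 35 \cdot 43 = \left(7 - 12\right) 35 \cdot 43 = \left(-5\right) 35 \cdot 43 = \left(-175\right) 43 = -7525$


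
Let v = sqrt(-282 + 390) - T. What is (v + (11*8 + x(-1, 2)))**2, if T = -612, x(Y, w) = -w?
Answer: 487312 + 8376*sqrt(3) ≈ 5.0182e+5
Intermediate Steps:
v = 612 + 6*sqrt(3) (v = sqrt(-282 + 390) - 1*(-612) = sqrt(108) + 612 = 6*sqrt(3) + 612 = 612 + 6*sqrt(3) ≈ 622.39)
(v + (11*8 + x(-1, 2)))**2 = ((612 + 6*sqrt(3)) + (11*8 - 1*2))**2 = ((612 + 6*sqrt(3)) + (88 - 2))**2 = ((612 + 6*sqrt(3)) + 86)**2 = (698 + 6*sqrt(3))**2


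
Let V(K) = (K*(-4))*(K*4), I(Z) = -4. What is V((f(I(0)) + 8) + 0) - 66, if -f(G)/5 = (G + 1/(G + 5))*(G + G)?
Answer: -200770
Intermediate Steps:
f(G) = -10*G*(G + 1/(5 + G)) (f(G) = -5*(G + 1/(G + 5))*(G + G) = -5*(G + 1/(5 + G))*2*G = -10*G*(G + 1/(5 + G)))
V(K) = -16*K² (V(K) = (-4*K)*(4*K) = -16*K²)
V((f(I(0)) + 8) + 0) - 66 = -16*((-10*(-4)*(1 + (-4)² + 5*(-4))/(5 - 4) + 8) + 0)² - 66 = -16*((-10*(-4)*(1 + 16 - 20)/1 + 8) + 0)² - 66 = -16*((-10*(-4)*1*(-3) + 8) + 0)² - 66 = -16*((-120 + 8) + 0)² - 66 = -16*(-112 + 0)² - 66 = -16*(-112)² - 66 = -16*12544 - 66 = -200704 - 66 = -200770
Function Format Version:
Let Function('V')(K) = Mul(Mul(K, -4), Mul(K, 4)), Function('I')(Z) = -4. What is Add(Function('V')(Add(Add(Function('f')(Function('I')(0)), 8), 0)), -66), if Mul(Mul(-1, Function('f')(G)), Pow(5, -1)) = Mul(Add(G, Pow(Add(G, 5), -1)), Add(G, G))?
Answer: -200770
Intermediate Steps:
Function('f')(G) = Mul(-10, G, Add(G, Pow(Add(5, G), -1))) (Function('f')(G) = Mul(-5, Mul(Add(G, Pow(Add(G, 5), -1)), Add(G, G))) = Mul(-5, Mul(Add(G, Pow(Add(5, G), -1)), Mul(2, G))) = Mul(-5, Mul(2, G, Add(G, Pow(Add(5, G), -1)))) = Mul(-10, G, Add(G, Pow(Add(5, G), -1))))
Function('V')(K) = Mul(-16, Pow(K, 2)) (Function('V')(K) = Mul(Mul(-4, K), Mul(4, K)) = Mul(-16, Pow(K, 2)))
Add(Function('V')(Add(Add(Function('f')(Function('I')(0)), 8), 0)), -66) = Add(Mul(-16, Pow(Add(Add(Mul(-10, -4, Pow(Add(5, -4), -1), Add(1, Pow(-4, 2), Mul(5, -4))), 8), 0), 2)), -66) = Add(Mul(-16, Pow(Add(Add(Mul(-10, -4, Pow(1, -1), Add(1, 16, -20)), 8), 0), 2)), -66) = Add(Mul(-16, Pow(Add(Add(Mul(-10, -4, 1, -3), 8), 0), 2)), -66) = Add(Mul(-16, Pow(Add(Add(-120, 8), 0), 2)), -66) = Add(Mul(-16, Pow(Add(-112, 0), 2)), -66) = Add(Mul(-16, Pow(-112, 2)), -66) = Add(Mul(-16, 12544), -66) = Add(-200704, -66) = -200770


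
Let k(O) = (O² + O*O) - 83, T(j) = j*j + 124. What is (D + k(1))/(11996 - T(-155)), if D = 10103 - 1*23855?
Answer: 4611/4051 ≈ 1.1382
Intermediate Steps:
T(j) = 124 + j² (T(j) = j² + 124 = 124 + j²)
D = -13752 (D = 10103 - 23855 = -13752)
k(O) = -83 + 2*O² (k(O) = (O² + O²) - 83 = 2*O² - 83 = -83 + 2*O²)
(D + k(1))/(11996 - T(-155)) = (-13752 + (-83 + 2*1²))/(11996 - (124 + (-155)²)) = (-13752 + (-83 + 2*1))/(11996 - (124 + 24025)) = (-13752 + (-83 + 2))/(11996 - 1*24149) = (-13752 - 81)/(11996 - 24149) = -13833/(-12153) = -13833*(-1/12153) = 4611/4051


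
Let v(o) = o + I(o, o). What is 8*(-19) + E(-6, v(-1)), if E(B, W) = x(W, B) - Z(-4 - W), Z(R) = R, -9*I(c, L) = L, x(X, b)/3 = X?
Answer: -1364/9 ≈ -151.56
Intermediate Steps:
x(X, b) = 3*X
I(c, L) = -L/9
v(o) = 8*o/9 (v(o) = o - o/9 = 8*o/9)
E(B, W) = 4 + 4*W (E(B, W) = 3*W - (-4 - W) = 3*W + (4 + W) = 4 + 4*W)
8*(-19) + E(-6, v(-1)) = 8*(-19) + (4 + 4*((8/9)*(-1))) = -152 + (4 + 4*(-8/9)) = -152 + (4 - 32/9) = -152 + 4/9 = -1364/9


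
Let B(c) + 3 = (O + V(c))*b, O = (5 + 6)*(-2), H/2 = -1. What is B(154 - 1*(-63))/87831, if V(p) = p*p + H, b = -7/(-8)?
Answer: 329431/702648 ≈ 0.46884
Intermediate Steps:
H = -2 (H = 2*(-1) = -2)
b = 7/8 (b = -7*(-⅛) = 7/8 ≈ 0.87500)
O = -22 (O = 11*(-2) = -22)
V(p) = -2 + p² (V(p) = p*p - 2 = p² - 2 = -2 + p²)
B(c) = -24 + 7*c²/8 (B(c) = -3 + (-22 + (-2 + c²))*(7/8) = -3 + (-24 + c²)*(7/8) = -3 + (-21 + 7*c²/8) = -24 + 7*c²/8)
B(154 - 1*(-63))/87831 = (-24 + 7*(154 - 1*(-63))²/8)/87831 = (-24 + 7*(154 + 63)²/8)*(1/87831) = (-24 + (7/8)*217²)*(1/87831) = (-24 + (7/8)*47089)*(1/87831) = (-24 + 329623/8)*(1/87831) = (329431/8)*(1/87831) = 329431/702648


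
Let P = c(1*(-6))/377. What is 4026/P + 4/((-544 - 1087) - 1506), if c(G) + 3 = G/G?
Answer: -2380672441/3137 ≈ -7.5890e+5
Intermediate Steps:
c(G) = -2 (c(G) = -3 + G/G = -3 + 1 = -2)
P = -2/377 ≈ -0.0053050
4026/P + 4/((-544 - 1087) - 1506) = 4026/(-2/377) + 4/((-544 - 1087) - 1506) = 4026*(-377/2) + 4/(-1631 - 1506) = -758901 + 4/(-3137) = -758901 + 4*(-1/3137) = -758901 - 4/3137 = -2380672441/3137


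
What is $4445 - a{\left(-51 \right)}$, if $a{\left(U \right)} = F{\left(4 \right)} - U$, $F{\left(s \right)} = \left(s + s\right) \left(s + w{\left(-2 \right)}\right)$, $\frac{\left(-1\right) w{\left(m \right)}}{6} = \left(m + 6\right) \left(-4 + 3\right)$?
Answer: $4170$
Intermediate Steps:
$w{\left(m \right)} = 36 + 6 m$ ($w{\left(m \right)} = - 6 \left(m + 6\right) \left(-4 + 3\right) = - 6 \left(6 + m\right) \left(-1\right) = - 6 \left(-6 - m\right) = 36 + 6 m$)
$F{\left(s \right)} = 2 s \left(24 + s\right)$ ($F{\left(s \right)} = \left(s + s\right) \left(s + \left(36 + 6 \left(-2\right)\right)\right) = 2 s \left(s + \left(36 - 12\right)\right) = 2 s \left(s + 24\right) = 2 s \left(24 + s\right)$)
$a{\left(U \right)} = 224 - U$ ($a{\left(U \right)} = 2 \cdot 4 \left(24 + 4\right) - U = 2 \cdot 4 \cdot 28 - U = 224 - U$)
$4445 - a{\left(-51 \right)} = 4445 - \left(224 - -51\right) = 4445 - \left(224 + 51\right) = 4445 - 275 = 4170$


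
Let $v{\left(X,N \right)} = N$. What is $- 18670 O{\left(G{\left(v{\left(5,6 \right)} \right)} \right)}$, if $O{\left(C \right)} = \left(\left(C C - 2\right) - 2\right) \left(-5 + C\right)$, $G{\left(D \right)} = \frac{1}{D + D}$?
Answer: $- \frac{316689875}{864} \approx -3.6654 \cdot 10^{5}$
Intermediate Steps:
$G{\left(D \right)} = \frac{1}{2 D}$
$O{\left(C \right)} = \left(-5 + C\right) \left(-4 + C^{2}\right)$ ($O{\left(C \right)} = \left(\left(C^{2} - 2\right) - 2\right) \left(-5 + C\right) = \left(\left(-2 + C^{2}\right) - 2\right) \left(-5 + C\right) = \left(-4 + C^{2}\right) \left(-5 + C\right) = \left(-5 + C\right) \left(-4 + C^{2}\right)$)
$- 18670 O{\left(G{\left(v{\left(5,6 \right)} \right)} \right)} = - 18670 \left(20 + \left(\frac{1}{2 \cdot 6}\right)^{3} - 5 \left(\frac{1}{2 \cdot 6}\right)^{2} - 4 \frac{1}{2 \cdot 6}\right) = - 18670 \left(20 + \left(\frac{1}{2} \cdot \frac{1}{6}\right)^{3} - 5 \left(\frac{1}{2} \cdot \frac{1}{6}\right)^{2} - 4 \cdot \frac{1}{2} \cdot \frac{1}{6}\right) = - 18670 \left(20 + \left(\frac{1}{12}\right)^{3} - \frac{5}{144} - \frac{1}{3}\right) = - 18670 \left(20 + \frac{1}{1728} - \frac{5}{144} - \frac{1}{3}\right) = \left(-18670\right) \frac{33925}{1728} = - \frac{316689875}{864}$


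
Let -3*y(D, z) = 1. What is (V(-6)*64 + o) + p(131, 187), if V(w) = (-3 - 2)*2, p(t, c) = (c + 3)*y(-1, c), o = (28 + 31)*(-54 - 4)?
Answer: -12376/3 ≈ -4125.3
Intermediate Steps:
y(D, z) = -1/3 (y(D, z) = -1/3*1 = -1/3)
o = -3422 (o = 59*(-58) = -3422)
p(t, c) = -1 - c/3 (p(t, c) = (c + 3)*(-1/3) = (3 + c)*(-1/3) = -1 - c/3)
V(w) = -10 (V(w) = -5*2 = -10)
(V(-6)*64 + o) + p(131, 187) = (-10*64 - 3422) + (-1 - 1/3*187) = (-640 - 3422) + (-1 - 187/3) = -4062 - 190/3 = -12376/3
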